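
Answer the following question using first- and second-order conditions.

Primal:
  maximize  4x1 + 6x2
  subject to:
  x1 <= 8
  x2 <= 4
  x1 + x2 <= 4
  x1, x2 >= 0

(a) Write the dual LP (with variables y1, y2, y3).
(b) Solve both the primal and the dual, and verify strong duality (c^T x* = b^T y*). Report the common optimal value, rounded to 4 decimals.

The standard primal-dual pair for 'max c^T x s.t. A x <= b, x >= 0' is:
  Dual:  min b^T y  s.t.  A^T y >= c,  y >= 0.

So the dual LP is:
  minimize  8y1 + 4y2 + 4y3
  subject to:
    y1 + y3 >= 4
    y2 + y3 >= 6
    y1, y2, y3 >= 0

Solving the primal: x* = (0, 4).
  primal value c^T x* = 24.
Solving the dual: y* = (0, 2, 4).
  dual value b^T y* = 24.
Strong duality: c^T x* = b^T y*. Confirmed.

24


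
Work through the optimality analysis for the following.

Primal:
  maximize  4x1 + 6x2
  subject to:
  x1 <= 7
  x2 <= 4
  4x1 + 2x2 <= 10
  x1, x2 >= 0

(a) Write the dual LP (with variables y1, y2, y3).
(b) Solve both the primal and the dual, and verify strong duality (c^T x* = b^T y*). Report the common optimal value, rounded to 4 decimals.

The standard primal-dual pair for 'max c^T x s.t. A x <= b, x >= 0' is:
  Dual:  min b^T y  s.t.  A^T y >= c,  y >= 0.

So the dual LP is:
  minimize  7y1 + 4y2 + 10y3
  subject to:
    y1 + 4y3 >= 4
    y2 + 2y3 >= 6
    y1, y2, y3 >= 0

Solving the primal: x* = (0.5, 4).
  primal value c^T x* = 26.
Solving the dual: y* = (0, 4, 1).
  dual value b^T y* = 26.
Strong duality: c^T x* = b^T y*. Confirmed.

26


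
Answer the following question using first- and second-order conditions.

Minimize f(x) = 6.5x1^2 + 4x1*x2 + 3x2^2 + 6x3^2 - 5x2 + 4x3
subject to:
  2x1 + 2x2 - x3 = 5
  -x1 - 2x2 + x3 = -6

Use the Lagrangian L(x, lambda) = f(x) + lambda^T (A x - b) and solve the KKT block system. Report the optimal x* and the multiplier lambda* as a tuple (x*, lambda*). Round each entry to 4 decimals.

Form the Lagrangian:
  L(x, lambda) = (1/2) x^T Q x + c^T x + lambda^T (A x - b)
Stationarity (grad_x L = 0): Q x + c + A^T lambda = 0.
Primal feasibility: A x = b.

This gives the KKT block system:
  [ Q   A^T ] [ x     ]   [-c ]
  [ A    0  ] [ lambda ] = [ b ]

Solving the linear system:
  x*      = (-1, 3.1296, -0.7407)
  lambda* = (5.3704, 10.2593)
  f(x*)   = 8.0463

x* = (-1, 3.1296, -0.7407), lambda* = (5.3704, 10.2593)


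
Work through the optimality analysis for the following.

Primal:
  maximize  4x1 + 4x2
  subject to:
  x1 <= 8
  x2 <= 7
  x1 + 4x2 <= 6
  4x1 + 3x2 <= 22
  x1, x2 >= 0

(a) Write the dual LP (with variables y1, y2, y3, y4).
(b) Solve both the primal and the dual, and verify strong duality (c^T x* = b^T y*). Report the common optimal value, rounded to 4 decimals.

The standard primal-dual pair for 'max c^T x s.t. A x <= b, x >= 0' is:
  Dual:  min b^T y  s.t.  A^T y >= c,  y >= 0.

So the dual LP is:
  minimize  8y1 + 7y2 + 6y3 + 22y4
  subject to:
    y1 + y3 + 4y4 >= 4
    y2 + 4y3 + 3y4 >= 4
    y1, y2, y3, y4 >= 0

Solving the primal: x* = (5.3846, 0.1538).
  primal value c^T x* = 22.1538.
Solving the dual: y* = (0, 0, 0.3077, 0.9231).
  dual value b^T y* = 22.1538.
Strong duality: c^T x* = b^T y*. Confirmed.

22.1538


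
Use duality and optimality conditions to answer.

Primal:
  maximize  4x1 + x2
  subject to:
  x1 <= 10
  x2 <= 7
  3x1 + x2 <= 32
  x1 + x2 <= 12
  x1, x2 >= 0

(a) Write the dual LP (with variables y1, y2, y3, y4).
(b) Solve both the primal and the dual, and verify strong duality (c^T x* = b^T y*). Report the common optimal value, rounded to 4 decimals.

The standard primal-dual pair for 'max c^T x s.t. A x <= b, x >= 0' is:
  Dual:  min b^T y  s.t.  A^T y >= c,  y >= 0.

So the dual LP is:
  minimize  10y1 + 7y2 + 32y3 + 12y4
  subject to:
    y1 + 3y3 + y4 >= 4
    y2 + y3 + y4 >= 1
    y1, y2, y3, y4 >= 0

Solving the primal: x* = (10, 2).
  primal value c^T x* = 42.
Solving the dual: y* = (1, 0, 1, 0).
  dual value b^T y* = 42.
Strong duality: c^T x* = b^T y*. Confirmed.

42


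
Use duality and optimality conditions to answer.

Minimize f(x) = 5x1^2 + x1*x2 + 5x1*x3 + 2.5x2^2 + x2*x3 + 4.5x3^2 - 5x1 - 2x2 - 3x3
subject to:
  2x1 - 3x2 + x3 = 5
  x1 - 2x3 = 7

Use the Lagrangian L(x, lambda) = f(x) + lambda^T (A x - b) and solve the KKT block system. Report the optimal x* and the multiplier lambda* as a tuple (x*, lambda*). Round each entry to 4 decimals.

Form the Lagrangian:
  L(x, lambda) = (1/2) x^T Q x + c^T x + lambda^T (A x - b)
Stationarity (grad_x L = 0): Q x + c + A^T lambda = 0.
Primal feasibility: A x = b.

This gives the KKT block system:
  [ Q   A^T ] [ x     ]   [-c ]
  [ A    0  ] [ lambda ] = [ b ]

Solving the linear system:
  x*      = (2.6005, -0.6663, -2.1998)
  lambda* = (-1.6435, -6.0526)
  f(x*)   = 22.7578

x* = (2.6005, -0.6663, -2.1998), lambda* = (-1.6435, -6.0526)


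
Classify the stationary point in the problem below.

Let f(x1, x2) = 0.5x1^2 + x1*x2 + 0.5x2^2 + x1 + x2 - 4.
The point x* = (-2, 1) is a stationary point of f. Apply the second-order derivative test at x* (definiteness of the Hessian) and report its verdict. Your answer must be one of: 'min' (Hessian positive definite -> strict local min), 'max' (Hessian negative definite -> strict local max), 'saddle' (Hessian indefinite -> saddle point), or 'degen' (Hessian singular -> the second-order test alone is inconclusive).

Compute the Hessian H = grad^2 f:
  H = [[1, 1], [1, 1]]
Verify stationarity: grad f(x*) = H x* + g = (0, 0).
Eigenvalues of H: 0, 2.
H has a zero eigenvalue (singular; positive semidefinite but not definite), so H is neither positive definite, negative definite, nor indefinite. The second-order test alone is inconclusive -> degen.
(Indeed, f is constant along the null direction of H through x*, so x* is not a strict local extremum.)

degen


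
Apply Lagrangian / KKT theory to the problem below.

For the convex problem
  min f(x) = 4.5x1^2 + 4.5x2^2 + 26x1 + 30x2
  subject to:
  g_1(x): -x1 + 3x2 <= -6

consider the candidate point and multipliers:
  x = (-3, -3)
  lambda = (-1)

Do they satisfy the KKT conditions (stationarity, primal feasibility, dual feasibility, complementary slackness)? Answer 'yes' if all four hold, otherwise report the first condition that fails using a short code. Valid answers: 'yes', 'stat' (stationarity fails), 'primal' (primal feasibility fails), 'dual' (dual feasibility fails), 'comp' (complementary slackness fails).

Gradient of f: grad f(x) = Q x + c = (-1, 3)
Constraint values g_i(x) = a_i^T x - b_i:
  g_1((-3, -3)) = 0
Stationarity residual: grad f(x) + sum_i lambda_i a_i = (0, 0)
  -> stationarity OK
Primal feasibility (all g_i <= 0): OK
Dual feasibility (all lambda_i >= 0): FAILS
Complementary slackness (lambda_i * g_i(x) = 0 for all i): OK

Verdict: the first failing condition is dual_feasibility -> dual.

dual


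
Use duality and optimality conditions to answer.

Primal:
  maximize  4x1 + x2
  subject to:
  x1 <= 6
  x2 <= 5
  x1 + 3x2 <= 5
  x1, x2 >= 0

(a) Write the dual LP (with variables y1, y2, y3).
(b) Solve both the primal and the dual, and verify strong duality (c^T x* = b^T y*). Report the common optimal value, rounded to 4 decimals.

The standard primal-dual pair for 'max c^T x s.t. A x <= b, x >= 0' is:
  Dual:  min b^T y  s.t.  A^T y >= c,  y >= 0.

So the dual LP is:
  minimize  6y1 + 5y2 + 5y3
  subject to:
    y1 + y3 >= 4
    y2 + 3y3 >= 1
    y1, y2, y3 >= 0

Solving the primal: x* = (5, 0).
  primal value c^T x* = 20.
Solving the dual: y* = (0, 0, 4).
  dual value b^T y* = 20.
Strong duality: c^T x* = b^T y*. Confirmed.

20


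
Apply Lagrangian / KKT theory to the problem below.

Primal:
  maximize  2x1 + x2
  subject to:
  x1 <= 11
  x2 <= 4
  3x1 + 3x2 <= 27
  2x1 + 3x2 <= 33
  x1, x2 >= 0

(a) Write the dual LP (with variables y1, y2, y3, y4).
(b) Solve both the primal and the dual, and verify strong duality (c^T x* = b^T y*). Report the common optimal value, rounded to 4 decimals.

The standard primal-dual pair for 'max c^T x s.t. A x <= b, x >= 0' is:
  Dual:  min b^T y  s.t.  A^T y >= c,  y >= 0.

So the dual LP is:
  minimize  11y1 + 4y2 + 27y3 + 33y4
  subject to:
    y1 + 3y3 + 2y4 >= 2
    y2 + 3y3 + 3y4 >= 1
    y1, y2, y3, y4 >= 0

Solving the primal: x* = (9, 0).
  primal value c^T x* = 18.
Solving the dual: y* = (0, 0, 0.6667, 0).
  dual value b^T y* = 18.
Strong duality: c^T x* = b^T y*. Confirmed.

18


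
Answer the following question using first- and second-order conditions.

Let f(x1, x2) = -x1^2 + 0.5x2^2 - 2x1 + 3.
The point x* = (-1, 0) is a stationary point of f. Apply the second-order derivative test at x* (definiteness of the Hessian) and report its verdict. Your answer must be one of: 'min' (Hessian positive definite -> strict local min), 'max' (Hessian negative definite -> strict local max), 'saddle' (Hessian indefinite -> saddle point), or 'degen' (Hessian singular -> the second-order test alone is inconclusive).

Compute the Hessian H = grad^2 f:
  H = [[-2, 0], [0, 1]]
Verify stationarity: grad f(x*) = H x* + g = (0, 0).
Eigenvalues of H: -2, 1.
Eigenvalues have mixed signs, so H is indefinite -> x* is a saddle point.

saddle


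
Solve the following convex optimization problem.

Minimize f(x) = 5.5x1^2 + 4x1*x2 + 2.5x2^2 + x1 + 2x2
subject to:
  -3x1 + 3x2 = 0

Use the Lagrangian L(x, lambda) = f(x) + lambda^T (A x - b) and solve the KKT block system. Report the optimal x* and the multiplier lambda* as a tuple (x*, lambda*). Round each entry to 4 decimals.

Form the Lagrangian:
  L(x, lambda) = (1/2) x^T Q x + c^T x + lambda^T (A x - b)
Stationarity (grad_x L = 0): Q x + c + A^T lambda = 0.
Primal feasibility: A x = b.

This gives the KKT block system:
  [ Q   A^T ] [ x     ]   [-c ]
  [ A    0  ] [ lambda ] = [ b ]

Solving the linear system:
  x*      = (-0.125, -0.125)
  lambda* = (-0.2917)
  f(x*)   = -0.1875

x* = (-0.125, -0.125), lambda* = (-0.2917)


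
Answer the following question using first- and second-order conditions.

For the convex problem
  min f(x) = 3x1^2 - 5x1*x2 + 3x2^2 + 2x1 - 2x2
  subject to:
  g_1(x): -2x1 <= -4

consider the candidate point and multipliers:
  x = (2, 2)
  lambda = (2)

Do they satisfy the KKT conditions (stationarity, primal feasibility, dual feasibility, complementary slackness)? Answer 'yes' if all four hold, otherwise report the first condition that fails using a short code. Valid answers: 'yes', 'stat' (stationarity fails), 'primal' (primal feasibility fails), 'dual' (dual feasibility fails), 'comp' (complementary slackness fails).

Gradient of f: grad f(x) = Q x + c = (4, 0)
Constraint values g_i(x) = a_i^T x - b_i:
  g_1((2, 2)) = 0
Stationarity residual: grad f(x) + sum_i lambda_i a_i = (0, 0)
  -> stationarity OK
Primal feasibility (all g_i <= 0): OK
Dual feasibility (all lambda_i >= 0): OK
Complementary slackness (lambda_i * g_i(x) = 0 for all i): OK

Verdict: yes, KKT holds.

yes


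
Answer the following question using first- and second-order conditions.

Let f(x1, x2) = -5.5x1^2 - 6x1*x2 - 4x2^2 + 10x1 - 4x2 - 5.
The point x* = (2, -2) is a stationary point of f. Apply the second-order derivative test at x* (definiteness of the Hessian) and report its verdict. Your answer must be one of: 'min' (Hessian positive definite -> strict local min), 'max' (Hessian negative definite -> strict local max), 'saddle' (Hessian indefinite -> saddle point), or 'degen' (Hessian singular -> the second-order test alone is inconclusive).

Compute the Hessian H = grad^2 f:
  H = [[-11, -6], [-6, -8]]
Verify stationarity: grad f(x*) = H x* + g = (0, 0).
Eigenvalues of H: -15.6847, -3.3153.
Both eigenvalues < 0, so H is negative definite -> x* is a strict local max.

max


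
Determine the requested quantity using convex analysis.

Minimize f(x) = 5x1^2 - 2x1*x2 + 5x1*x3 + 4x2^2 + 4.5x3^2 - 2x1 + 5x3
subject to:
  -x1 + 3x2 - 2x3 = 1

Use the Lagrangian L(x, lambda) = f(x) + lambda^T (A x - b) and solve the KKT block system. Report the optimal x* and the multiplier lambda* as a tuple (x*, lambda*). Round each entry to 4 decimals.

Form the Lagrangian:
  L(x, lambda) = (1/2) x^T Q x + c^T x + lambda^T (A x - b)
Stationarity (grad_x L = 0): Q x + c + A^T lambda = 0.
Primal feasibility: A x = b.

This gives the KKT block system:
  [ Q   A^T ] [ x     ]   [-c ]
  [ A    0  ] [ lambda ] = [ b ]

Solving the linear system:
  x*      = (0.6556, 0.0025, -0.8241)
  lambda* = (0.4305)
  f(x*)   = -2.9311

x* = (0.6556, 0.0025, -0.8241), lambda* = (0.4305)


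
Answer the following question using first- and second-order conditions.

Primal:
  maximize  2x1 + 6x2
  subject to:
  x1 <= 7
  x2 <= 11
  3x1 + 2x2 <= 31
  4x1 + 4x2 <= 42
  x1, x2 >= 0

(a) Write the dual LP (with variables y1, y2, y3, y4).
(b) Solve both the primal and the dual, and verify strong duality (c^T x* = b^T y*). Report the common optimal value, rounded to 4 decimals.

The standard primal-dual pair for 'max c^T x s.t. A x <= b, x >= 0' is:
  Dual:  min b^T y  s.t.  A^T y >= c,  y >= 0.

So the dual LP is:
  minimize  7y1 + 11y2 + 31y3 + 42y4
  subject to:
    y1 + 3y3 + 4y4 >= 2
    y2 + 2y3 + 4y4 >= 6
    y1, y2, y3, y4 >= 0

Solving the primal: x* = (0, 10.5).
  primal value c^T x* = 63.
Solving the dual: y* = (0, 0, 0, 1.5).
  dual value b^T y* = 63.
Strong duality: c^T x* = b^T y*. Confirmed.

63


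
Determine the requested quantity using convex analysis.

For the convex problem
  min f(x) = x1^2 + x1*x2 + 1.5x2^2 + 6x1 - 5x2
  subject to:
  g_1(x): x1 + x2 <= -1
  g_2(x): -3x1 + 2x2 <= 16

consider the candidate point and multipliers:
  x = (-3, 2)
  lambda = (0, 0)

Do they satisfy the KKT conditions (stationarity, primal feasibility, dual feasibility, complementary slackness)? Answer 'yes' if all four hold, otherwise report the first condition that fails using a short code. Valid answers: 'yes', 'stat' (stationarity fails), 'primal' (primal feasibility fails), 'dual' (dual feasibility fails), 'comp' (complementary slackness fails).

Gradient of f: grad f(x) = Q x + c = (2, -2)
Constraint values g_i(x) = a_i^T x - b_i:
  g_1((-3, 2)) = 0
  g_2((-3, 2)) = -3
Stationarity residual: grad f(x) + sum_i lambda_i a_i = (2, -2)
  -> stationarity FAILS
Primal feasibility (all g_i <= 0): OK
Dual feasibility (all lambda_i >= 0): OK
Complementary slackness (lambda_i * g_i(x) = 0 for all i): OK

Verdict: the first failing condition is stationarity -> stat.

stat


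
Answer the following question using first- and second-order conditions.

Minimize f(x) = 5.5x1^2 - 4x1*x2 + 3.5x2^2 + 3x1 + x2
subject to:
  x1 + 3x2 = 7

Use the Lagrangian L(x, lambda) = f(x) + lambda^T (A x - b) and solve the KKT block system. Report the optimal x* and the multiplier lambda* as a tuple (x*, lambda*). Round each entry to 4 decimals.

Form the Lagrangian:
  L(x, lambda) = (1/2) x^T Q x + c^T x + lambda^T (A x - b)
Stationarity (grad_x L = 0): Q x + c + A^T lambda = 0.
Primal feasibility: A x = b.

This gives the KKT block system:
  [ Q   A^T ] [ x     ]   [-c ]
  [ A    0  ] [ lambda ] = [ b ]

Solving the linear system:
  x*      = (0.8385, 2.0538)
  lambda* = (-4.0077)
  f(x*)   = 16.3115

x* = (0.8385, 2.0538), lambda* = (-4.0077)


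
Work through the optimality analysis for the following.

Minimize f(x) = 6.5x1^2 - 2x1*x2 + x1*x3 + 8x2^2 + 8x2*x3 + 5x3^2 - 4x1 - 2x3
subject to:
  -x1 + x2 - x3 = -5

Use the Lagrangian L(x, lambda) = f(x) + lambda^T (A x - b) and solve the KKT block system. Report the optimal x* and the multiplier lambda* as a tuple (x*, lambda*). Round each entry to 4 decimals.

Form the Lagrangian:
  L(x, lambda) = (1/2) x^T Q x + c^T x + lambda^T (A x - b)
Stationarity (grad_x L = 0): Q x + c + A^T lambda = 0.
Primal feasibility: A x = b.

This gives the KKT block system:
  [ Q   A^T ] [ x     ]   [-c ]
  [ A    0  ] [ lambda ] = [ b ]

Solving the linear system:
  x*      = (0.5797, -1.833, 2.5873)
  lambda* = (9.7889)
  f(x*)   = 20.7255

x* = (0.5797, -1.833, 2.5873), lambda* = (9.7889)


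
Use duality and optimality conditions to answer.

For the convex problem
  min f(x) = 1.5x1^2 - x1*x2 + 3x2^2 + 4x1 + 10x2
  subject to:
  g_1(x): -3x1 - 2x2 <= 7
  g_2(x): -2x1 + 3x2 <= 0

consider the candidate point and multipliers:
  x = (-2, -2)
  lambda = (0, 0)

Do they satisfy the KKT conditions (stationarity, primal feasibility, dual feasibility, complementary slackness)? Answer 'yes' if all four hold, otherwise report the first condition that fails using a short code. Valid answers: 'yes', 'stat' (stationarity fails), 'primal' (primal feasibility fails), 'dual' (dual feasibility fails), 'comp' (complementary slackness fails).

Gradient of f: grad f(x) = Q x + c = (0, 0)
Constraint values g_i(x) = a_i^T x - b_i:
  g_1((-2, -2)) = 3
  g_2((-2, -2)) = -2
Stationarity residual: grad f(x) + sum_i lambda_i a_i = (0, 0)
  -> stationarity OK
Primal feasibility (all g_i <= 0): FAILS
Dual feasibility (all lambda_i >= 0): OK
Complementary slackness (lambda_i * g_i(x) = 0 for all i): OK

Verdict: the first failing condition is primal_feasibility -> primal.

primal


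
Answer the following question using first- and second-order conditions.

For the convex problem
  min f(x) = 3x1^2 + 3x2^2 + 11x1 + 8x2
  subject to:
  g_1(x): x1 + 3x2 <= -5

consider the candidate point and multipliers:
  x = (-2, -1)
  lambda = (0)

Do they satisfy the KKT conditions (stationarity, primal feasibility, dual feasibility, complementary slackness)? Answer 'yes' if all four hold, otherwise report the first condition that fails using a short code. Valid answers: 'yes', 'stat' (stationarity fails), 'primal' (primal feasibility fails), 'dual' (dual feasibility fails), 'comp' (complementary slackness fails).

Gradient of f: grad f(x) = Q x + c = (-1, 2)
Constraint values g_i(x) = a_i^T x - b_i:
  g_1((-2, -1)) = 0
Stationarity residual: grad f(x) + sum_i lambda_i a_i = (-1, 2)
  -> stationarity FAILS
Primal feasibility (all g_i <= 0): OK
Dual feasibility (all lambda_i >= 0): OK
Complementary slackness (lambda_i * g_i(x) = 0 for all i): OK

Verdict: the first failing condition is stationarity -> stat.

stat


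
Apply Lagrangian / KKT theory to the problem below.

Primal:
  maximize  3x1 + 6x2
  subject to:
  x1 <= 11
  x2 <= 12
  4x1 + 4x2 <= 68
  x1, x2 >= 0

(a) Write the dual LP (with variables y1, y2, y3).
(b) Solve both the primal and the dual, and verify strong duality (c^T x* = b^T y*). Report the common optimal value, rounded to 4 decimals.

The standard primal-dual pair for 'max c^T x s.t. A x <= b, x >= 0' is:
  Dual:  min b^T y  s.t.  A^T y >= c,  y >= 0.

So the dual LP is:
  minimize  11y1 + 12y2 + 68y3
  subject to:
    y1 + 4y3 >= 3
    y2 + 4y3 >= 6
    y1, y2, y3 >= 0

Solving the primal: x* = (5, 12).
  primal value c^T x* = 87.
Solving the dual: y* = (0, 3, 0.75).
  dual value b^T y* = 87.
Strong duality: c^T x* = b^T y*. Confirmed.

87


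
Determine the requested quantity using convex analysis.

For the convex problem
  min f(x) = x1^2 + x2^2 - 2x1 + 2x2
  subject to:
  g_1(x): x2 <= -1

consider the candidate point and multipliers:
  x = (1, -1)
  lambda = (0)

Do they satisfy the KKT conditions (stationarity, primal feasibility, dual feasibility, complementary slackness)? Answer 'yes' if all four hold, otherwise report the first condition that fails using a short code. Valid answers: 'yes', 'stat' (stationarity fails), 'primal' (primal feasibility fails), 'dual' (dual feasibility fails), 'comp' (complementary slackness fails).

Gradient of f: grad f(x) = Q x + c = (0, 0)
Constraint values g_i(x) = a_i^T x - b_i:
  g_1((1, -1)) = 0
Stationarity residual: grad f(x) + sum_i lambda_i a_i = (0, 0)
  -> stationarity OK
Primal feasibility (all g_i <= 0): OK
Dual feasibility (all lambda_i >= 0): OK
Complementary slackness (lambda_i * g_i(x) = 0 for all i): OK

Verdict: yes, KKT holds.

yes


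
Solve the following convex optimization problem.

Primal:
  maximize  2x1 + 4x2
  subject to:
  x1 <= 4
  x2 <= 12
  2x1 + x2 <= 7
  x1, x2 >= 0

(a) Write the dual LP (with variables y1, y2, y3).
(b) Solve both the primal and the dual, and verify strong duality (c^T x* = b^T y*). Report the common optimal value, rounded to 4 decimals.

The standard primal-dual pair for 'max c^T x s.t. A x <= b, x >= 0' is:
  Dual:  min b^T y  s.t.  A^T y >= c,  y >= 0.

So the dual LP is:
  minimize  4y1 + 12y2 + 7y3
  subject to:
    y1 + 2y3 >= 2
    y2 + y3 >= 4
    y1, y2, y3 >= 0

Solving the primal: x* = (0, 7).
  primal value c^T x* = 28.
Solving the dual: y* = (0, 0, 4).
  dual value b^T y* = 28.
Strong duality: c^T x* = b^T y*. Confirmed.

28


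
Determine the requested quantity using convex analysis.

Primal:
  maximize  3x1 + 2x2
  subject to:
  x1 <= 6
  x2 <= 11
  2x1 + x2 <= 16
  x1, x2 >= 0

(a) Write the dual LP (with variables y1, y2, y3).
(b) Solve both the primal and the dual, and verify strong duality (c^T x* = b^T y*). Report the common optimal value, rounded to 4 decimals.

The standard primal-dual pair for 'max c^T x s.t. A x <= b, x >= 0' is:
  Dual:  min b^T y  s.t.  A^T y >= c,  y >= 0.

So the dual LP is:
  minimize  6y1 + 11y2 + 16y3
  subject to:
    y1 + 2y3 >= 3
    y2 + y3 >= 2
    y1, y2, y3 >= 0

Solving the primal: x* = (2.5, 11).
  primal value c^T x* = 29.5.
Solving the dual: y* = (0, 0.5, 1.5).
  dual value b^T y* = 29.5.
Strong duality: c^T x* = b^T y*. Confirmed.

29.5


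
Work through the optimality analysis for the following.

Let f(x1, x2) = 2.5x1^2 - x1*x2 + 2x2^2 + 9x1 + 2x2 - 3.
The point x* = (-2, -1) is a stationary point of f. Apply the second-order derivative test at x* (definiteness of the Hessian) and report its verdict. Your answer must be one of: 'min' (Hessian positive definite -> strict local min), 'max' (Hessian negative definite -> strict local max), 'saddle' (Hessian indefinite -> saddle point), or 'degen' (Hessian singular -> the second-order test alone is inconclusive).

Compute the Hessian H = grad^2 f:
  H = [[5, -1], [-1, 4]]
Verify stationarity: grad f(x*) = H x* + g = (0, 0).
Eigenvalues of H: 3.382, 5.618.
Both eigenvalues > 0, so H is positive definite -> x* is a strict local min.

min


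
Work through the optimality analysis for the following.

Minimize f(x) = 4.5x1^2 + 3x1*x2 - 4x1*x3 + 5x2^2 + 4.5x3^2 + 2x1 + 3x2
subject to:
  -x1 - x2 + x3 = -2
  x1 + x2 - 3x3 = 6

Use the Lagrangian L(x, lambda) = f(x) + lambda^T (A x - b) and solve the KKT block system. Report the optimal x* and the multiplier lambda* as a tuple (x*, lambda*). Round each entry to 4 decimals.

Form the Lagrangian:
  L(x, lambda) = (1/2) x^T Q x + c^T x + lambda^T (A x - b)
Stationarity (grad_x L = 0): Q x + c + A^T lambda = 0.
Primal feasibility: A x = b.

This gives the KKT block system:
  [ Q   A^T ] [ x     ]   [-c ]
  [ A    0  ] [ lambda ] = [ b ]

Solving the linear system:
  x*      = (-0.5385, 0.5385, -2)
  lambda* = (2.2308, -4.5385)
  f(x*)   = 16.1154

x* = (-0.5385, 0.5385, -2), lambda* = (2.2308, -4.5385)


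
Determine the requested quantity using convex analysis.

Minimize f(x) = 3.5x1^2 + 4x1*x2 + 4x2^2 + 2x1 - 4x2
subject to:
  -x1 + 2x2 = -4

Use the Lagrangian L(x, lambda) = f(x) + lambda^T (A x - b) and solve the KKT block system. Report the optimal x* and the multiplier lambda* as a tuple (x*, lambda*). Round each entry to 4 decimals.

Form the Lagrangian:
  L(x, lambda) = (1/2) x^T Q x + c^T x + lambda^T (A x - b)
Stationarity (grad_x L = 0): Q x + c + A^T lambda = 0.
Primal feasibility: A x = b.

This gives the KKT block system:
  [ Q   A^T ] [ x     ]   [-c ]
  [ A    0  ] [ lambda ] = [ b ]

Solving the linear system:
  x*      = (1.2308, -1.3846)
  lambda* = (5.0769)
  f(x*)   = 14.1538

x* = (1.2308, -1.3846), lambda* = (5.0769)


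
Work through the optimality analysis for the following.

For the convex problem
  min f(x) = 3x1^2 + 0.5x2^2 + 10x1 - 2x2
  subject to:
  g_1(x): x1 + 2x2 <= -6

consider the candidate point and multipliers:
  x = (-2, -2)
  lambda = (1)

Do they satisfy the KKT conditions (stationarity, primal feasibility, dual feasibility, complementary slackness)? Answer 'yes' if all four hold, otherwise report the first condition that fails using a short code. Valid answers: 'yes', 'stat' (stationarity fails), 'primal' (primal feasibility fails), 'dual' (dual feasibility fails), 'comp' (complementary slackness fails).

Gradient of f: grad f(x) = Q x + c = (-2, -4)
Constraint values g_i(x) = a_i^T x - b_i:
  g_1((-2, -2)) = 0
Stationarity residual: grad f(x) + sum_i lambda_i a_i = (-1, -2)
  -> stationarity FAILS
Primal feasibility (all g_i <= 0): OK
Dual feasibility (all lambda_i >= 0): OK
Complementary slackness (lambda_i * g_i(x) = 0 for all i): OK

Verdict: the first failing condition is stationarity -> stat.

stat


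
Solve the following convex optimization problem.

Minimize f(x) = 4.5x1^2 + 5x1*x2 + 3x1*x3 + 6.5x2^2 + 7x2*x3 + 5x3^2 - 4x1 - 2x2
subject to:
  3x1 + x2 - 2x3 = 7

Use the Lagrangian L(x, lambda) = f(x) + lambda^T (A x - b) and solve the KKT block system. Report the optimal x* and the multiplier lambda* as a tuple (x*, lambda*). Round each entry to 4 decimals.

Form the Lagrangian:
  L(x, lambda) = (1/2) x^T Q x + c^T x + lambda^T (A x - b)
Stationarity (grad_x L = 0): Q x + c + A^T lambda = 0.
Primal feasibility: A x = b.

This gives the KKT block system:
  [ Q   A^T ] [ x     ]   [-c ]
  [ A    0  ] [ lambda ] = [ b ]

Solving the linear system:
  x*      = (1.381, 0.4518, -1.2026)
  lambda* = (-2.3601)
  f(x*)   = 5.0466

x* = (1.381, 0.4518, -1.2026), lambda* = (-2.3601)


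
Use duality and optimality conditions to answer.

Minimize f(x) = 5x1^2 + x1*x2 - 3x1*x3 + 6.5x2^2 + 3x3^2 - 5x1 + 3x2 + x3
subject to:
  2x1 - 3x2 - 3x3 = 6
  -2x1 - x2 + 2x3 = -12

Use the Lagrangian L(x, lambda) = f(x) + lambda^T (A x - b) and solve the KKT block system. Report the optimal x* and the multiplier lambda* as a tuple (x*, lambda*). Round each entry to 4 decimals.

Form the Lagrangian:
  L(x, lambda) = (1/2) x^T Q x + c^T x + lambda^T (A x - b)
Stationarity (grad_x L = 0): Q x + c + A^T lambda = 0.
Primal feasibility: A x = b.

This gives the KKT block system:
  [ Q   A^T ] [ x     ]   [-c ]
  [ A    0  ] [ lambda ] = [ b ]

Solving the linear system:
  x*      = (2.1555, 2.1877, -2.7506)
  lambda* = (5.0244, 18.5219)
  f(x*)   = 92.5752

x* = (2.1555, 2.1877, -2.7506), lambda* = (5.0244, 18.5219)


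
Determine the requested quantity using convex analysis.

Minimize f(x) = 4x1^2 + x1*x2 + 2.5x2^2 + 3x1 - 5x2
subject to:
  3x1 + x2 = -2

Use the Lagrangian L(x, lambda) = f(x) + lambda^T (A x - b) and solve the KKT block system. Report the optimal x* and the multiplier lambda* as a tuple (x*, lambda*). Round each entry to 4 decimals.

Form the Lagrangian:
  L(x, lambda) = (1/2) x^T Q x + c^T x + lambda^T (A x - b)
Stationarity (grad_x L = 0): Q x + c + A^T lambda = 0.
Primal feasibility: A x = b.

This gives the KKT block system:
  [ Q   A^T ] [ x     ]   [-c ]
  [ A    0  ] [ lambda ] = [ b ]

Solving the linear system:
  x*      = (-0.9787, 0.9362)
  lambda* = (1.2979)
  f(x*)   = -2.5106

x* = (-0.9787, 0.9362), lambda* = (1.2979)


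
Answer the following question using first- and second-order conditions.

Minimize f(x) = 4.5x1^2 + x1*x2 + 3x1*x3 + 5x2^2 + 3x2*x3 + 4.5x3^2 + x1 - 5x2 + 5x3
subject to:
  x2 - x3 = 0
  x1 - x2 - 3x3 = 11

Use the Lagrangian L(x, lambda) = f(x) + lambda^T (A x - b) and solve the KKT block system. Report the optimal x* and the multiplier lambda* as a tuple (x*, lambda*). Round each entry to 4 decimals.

Form the Lagrangian:
  L(x, lambda) = (1/2) x^T Q x + c^T x + lambda^T (A x - b)
Stationarity (grad_x L = 0): Q x + c + A^T lambda = 0.
Primal feasibility: A x = b.

This gives the KKT block system:
  [ Q   A^T ] [ x     ]   [-c ]
  [ A    0  ] [ lambda ] = [ b ]

Solving the linear system:
  x*      = (2.1642, -2.209, -2.209)
  lambda* = (19.9104, -11.6418)
  f(x*)   = 65.1119

x* = (2.1642, -2.209, -2.209), lambda* = (19.9104, -11.6418)


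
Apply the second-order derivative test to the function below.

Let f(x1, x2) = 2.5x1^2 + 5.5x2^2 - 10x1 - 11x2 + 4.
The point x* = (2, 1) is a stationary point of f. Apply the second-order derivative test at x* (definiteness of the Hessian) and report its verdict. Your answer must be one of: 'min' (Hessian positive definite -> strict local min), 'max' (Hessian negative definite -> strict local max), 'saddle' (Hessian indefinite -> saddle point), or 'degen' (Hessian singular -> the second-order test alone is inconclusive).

Compute the Hessian H = grad^2 f:
  H = [[5, 0], [0, 11]]
Verify stationarity: grad f(x*) = H x* + g = (0, 0).
Eigenvalues of H: 5, 11.
Both eigenvalues > 0, so H is positive definite -> x* is a strict local min.

min


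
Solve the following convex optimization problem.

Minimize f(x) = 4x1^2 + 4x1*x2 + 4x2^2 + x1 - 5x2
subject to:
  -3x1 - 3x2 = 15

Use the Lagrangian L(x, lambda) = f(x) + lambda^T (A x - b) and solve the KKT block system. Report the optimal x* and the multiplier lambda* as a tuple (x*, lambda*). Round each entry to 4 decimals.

Form the Lagrangian:
  L(x, lambda) = (1/2) x^T Q x + c^T x + lambda^T (A x - b)
Stationarity (grad_x L = 0): Q x + c + A^T lambda = 0.
Primal feasibility: A x = b.

This gives the KKT block system:
  [ Q   A^T ] [ x     ]   [-c ]
  [ A    0  ] [ lambda ] = [ b ]

Solving the linear system:
  x*      = (-3.25, -1.75)
  lambda* = (-10.6667)
  f(x*)   = 82.75

x* = (-3.25, -1.75), lambda* = (-10.6667)


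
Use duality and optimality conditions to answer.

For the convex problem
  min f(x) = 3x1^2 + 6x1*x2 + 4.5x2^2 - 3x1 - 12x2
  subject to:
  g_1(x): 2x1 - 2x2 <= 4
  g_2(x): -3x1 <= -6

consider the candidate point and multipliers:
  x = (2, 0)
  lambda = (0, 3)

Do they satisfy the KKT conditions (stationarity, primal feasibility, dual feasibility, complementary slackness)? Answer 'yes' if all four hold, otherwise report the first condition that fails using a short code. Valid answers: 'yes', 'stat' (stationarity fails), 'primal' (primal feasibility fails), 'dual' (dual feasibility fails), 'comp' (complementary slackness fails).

Gradient of f: grad f(x) = Q x + c = (9, 0)
Constraint values g_i(x) = a_i^T x - b_i:
  g_1((2, 0)) = 0
  g_2((2, 0)) = 0
Stationarity residual: grad f(x) + sum_i lambda_i a_i = (0, 0)
  -> stationarity OK
Primal feasibility (all g_i <= 0): OK
Dual feasibility (all lambda_i >= 0): OK
Complementary slackness (lambda_i * g_i(x) = 0 for all i): OK

Verdict: yes, KKT holds.

yes


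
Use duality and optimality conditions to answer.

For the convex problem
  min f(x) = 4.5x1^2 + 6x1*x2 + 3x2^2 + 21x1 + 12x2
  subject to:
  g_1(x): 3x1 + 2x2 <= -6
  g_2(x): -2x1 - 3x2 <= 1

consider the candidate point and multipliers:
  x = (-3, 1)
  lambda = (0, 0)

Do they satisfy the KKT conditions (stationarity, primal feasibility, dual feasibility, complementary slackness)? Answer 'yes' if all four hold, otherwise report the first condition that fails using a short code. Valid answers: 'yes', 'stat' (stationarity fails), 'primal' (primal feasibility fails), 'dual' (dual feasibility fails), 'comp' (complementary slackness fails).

Gradient of f: grad f(x) = Q x + c = (0, 0)
Constraint values g_i(x) = a_i^T x - b_i:
  g_1((-3, 1)) = -1
  g_2((-3, 1)) = 2
Stationarity residual: grad f(x) + sum_i lambda_i a_i = (0, 0)
  -> stationarity OK
Primal feasibility (all g_i <= 0): FAILS
Dual feasibility (all lambda_i >= 0): OK
Complementary slackness (lambda_i * g_i(x) = 0 for all i): OK

Verdict: the first failing condition is primal_feasibility -> primal.

primal


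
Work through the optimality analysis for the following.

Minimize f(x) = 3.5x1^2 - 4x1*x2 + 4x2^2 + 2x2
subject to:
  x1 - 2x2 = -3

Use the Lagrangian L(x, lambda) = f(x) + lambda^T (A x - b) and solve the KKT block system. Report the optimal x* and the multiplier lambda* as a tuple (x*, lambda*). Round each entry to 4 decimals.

Form the Lagrangian:
  L(x, lambda) = (1/2) x^T Q x + c^T x + lambda^T (A x - b)
Stationarity (grad_x L = 0): Q x + c + A^T lambda = 0.
Primal feasibility: A x = b.

This gives the KKT block system:
  [ Q   A^T ] [ x     ]   [-c ]
  [ A    0  ] [ lambda ] = [ b ]

Solving the linear system:
  x*      = (-0.2, 1.4)
  lambda* = (7)
  f(x*)   = 11.9

x* = (-0.2, 1.4), lambda* = (7)


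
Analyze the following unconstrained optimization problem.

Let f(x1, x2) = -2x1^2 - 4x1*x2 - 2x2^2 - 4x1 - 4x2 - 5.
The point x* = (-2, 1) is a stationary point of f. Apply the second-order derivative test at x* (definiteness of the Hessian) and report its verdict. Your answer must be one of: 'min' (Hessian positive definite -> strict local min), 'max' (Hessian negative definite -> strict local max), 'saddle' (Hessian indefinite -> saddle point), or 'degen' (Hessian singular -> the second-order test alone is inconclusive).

Compute the Hessian H = grad^2 f:
  H = [[-4, -4], [-4, -4]]
Verify stationarity: grad f(x*) = H x* + g = (0, 0).
Eigenvalues of H: -8, 0.
H has a zero eigenvalue (singular; negative semidefinite but not definite), so H is neither positive definite, negative definite, nor indefinite. The second-order test alone is inconclusive -> degen.
(Indeed, f is constant along the null direction of H through x*, so x* is not a strict local extremum.)

degen


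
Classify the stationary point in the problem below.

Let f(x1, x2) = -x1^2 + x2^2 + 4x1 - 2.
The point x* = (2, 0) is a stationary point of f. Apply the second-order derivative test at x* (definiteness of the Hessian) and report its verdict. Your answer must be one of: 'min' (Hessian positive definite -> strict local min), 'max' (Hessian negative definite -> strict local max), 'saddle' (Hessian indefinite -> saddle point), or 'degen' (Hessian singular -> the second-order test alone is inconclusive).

Compute the Hessian H = grad^2 f:
  H = [[-2, 0], [0, 2]]
Verify stationarity: grad f(x*) = H x* + g = (0, 0).
Eigenvalues of H: -2, 2.
Eigenvalues have mixed signs, so H is indefinite -> x* is a saddle point.

saddle


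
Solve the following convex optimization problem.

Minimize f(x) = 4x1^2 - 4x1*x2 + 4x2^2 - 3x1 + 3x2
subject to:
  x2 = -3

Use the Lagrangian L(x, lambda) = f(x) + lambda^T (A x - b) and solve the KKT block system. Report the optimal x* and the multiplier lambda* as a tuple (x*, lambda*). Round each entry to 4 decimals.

Form the Lagrangian:
  L(x, lambda) = (1/2) x^T Q x + c^T x + lambda^T (A x - b)
Stationarity (grad_x L = 0): Q x + c + A^T lambda = 0.
Primal feasibility: A x = b.

This gives the KKT block system:
  [ Q   A^T ] [ x     ]   [-c ]
  [ A    0  ] [ lambda ] = [ b ]

Solving the linear system:
  x*      = (-1.125, -3)
  lambda* = (16.5)
  f(x*)   = 21.9375

x* = (-1.125, -3), lambda* = (16.5)


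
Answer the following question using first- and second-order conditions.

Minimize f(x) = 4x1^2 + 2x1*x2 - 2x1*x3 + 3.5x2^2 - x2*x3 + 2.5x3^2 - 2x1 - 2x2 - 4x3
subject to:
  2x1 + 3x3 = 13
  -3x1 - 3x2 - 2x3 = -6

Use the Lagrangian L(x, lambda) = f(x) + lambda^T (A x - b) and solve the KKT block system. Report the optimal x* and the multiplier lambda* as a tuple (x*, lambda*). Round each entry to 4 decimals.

Form the Lagrangian:
  L(x, lambda) = (1/2) x^T Q x + c^T x + lambda^T (A x - b)
Stationarity (grad_x L = 0): Q x + c + A^T lambda = 0.
Primal feasibility: A x = b.

This gives the KKT block system:
  [ Q   A^T ] [ x     ]   [-c ]
  [ A    0  ] [ lambda ] = [ b ]

Solving the linear system:
  x*      = (1.476, -1.7089, 3.3493)
  lambda* = (-7.0255, -4.7865)
  f(x*)   = 24.8407

x* = (1.476, -1.7089, 3.3493), lambda* = (-7.0255, -4.7865)


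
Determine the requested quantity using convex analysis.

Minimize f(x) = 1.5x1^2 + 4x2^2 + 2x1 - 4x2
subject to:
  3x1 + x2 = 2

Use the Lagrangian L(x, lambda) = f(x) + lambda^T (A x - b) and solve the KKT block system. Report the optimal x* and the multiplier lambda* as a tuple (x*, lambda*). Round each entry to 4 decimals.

Form the Lagrangian:
  L(x, lambda) = (1/2) x^T Q x + c^T x + lambda^T (A x - b)
Stationarity (grad_x L = 0): Q x + c + A^T lambda = 0.
Primal feasibility: A x = b.

This gives the KKT block system:
  [ Q   A^T ] [ x     ]   [-c ]
  [ A    0  ] [ lambda ] = [ b ]

Solving the linear system:
  x*      = (0.4533, 0.64)
  lambda* = (-1.12)
  f(x*)   = 0.2933

x* = (0.4533, 0.64), lambda* = (-1.12)


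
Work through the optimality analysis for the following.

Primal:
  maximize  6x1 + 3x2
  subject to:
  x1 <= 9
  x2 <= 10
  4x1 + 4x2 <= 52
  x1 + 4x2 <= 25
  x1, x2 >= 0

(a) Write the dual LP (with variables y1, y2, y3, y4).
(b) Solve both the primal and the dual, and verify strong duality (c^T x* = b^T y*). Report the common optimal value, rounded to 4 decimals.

The standard primal-dual pair for 'max c^T x s.t. A x <= b, x >= 0' is:
  Dual:  min b^T y  s.t.  A^T y >= c,  y >= 0.

So the dual LP is:
  minimize  9y1 + 10y2 + 52y3 + 25y4
  subject to:
    y1 + 4y3 + y4 >= 6
    y2 + 4y3 + 4y4 >= 3
    y1, y2, y3, y4 >= 0

Solving the primal: x* = (9, 4).
  primal value c^T x* = 66.
Solving the dual: y* = (5.25, 0, 0, 0.75).
  dual value b^T y* = 66.
Strong duality: c^T x* = b^T y*. Confirmed.

66


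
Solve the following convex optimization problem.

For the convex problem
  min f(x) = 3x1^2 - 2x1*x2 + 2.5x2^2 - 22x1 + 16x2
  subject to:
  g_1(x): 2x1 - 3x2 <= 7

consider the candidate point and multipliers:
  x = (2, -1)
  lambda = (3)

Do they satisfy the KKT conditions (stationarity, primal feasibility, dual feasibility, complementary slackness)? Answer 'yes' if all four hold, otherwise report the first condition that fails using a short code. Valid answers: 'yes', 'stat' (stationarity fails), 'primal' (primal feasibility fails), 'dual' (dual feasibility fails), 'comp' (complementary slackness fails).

Gradient of f: grad f(x) = Q x + c = (-8, 7)
Constraint values g_i(x) = a_i^T x - b_i:
  g_1((2, -1)) = 0
Stationarity residual: grad f(x) + sum_i lambda_i a_i = (-2, -2)
  -> stationarity FAILS
Primal feasibility (all g_i <= 0): OK
Dual feasibility (all lambda_i >= 0): OK
Complementary slackness (lambda_i * g_i(x) = 0 for all i): OK

Verdict: the first failing condition is stationarity -> stat.

stat


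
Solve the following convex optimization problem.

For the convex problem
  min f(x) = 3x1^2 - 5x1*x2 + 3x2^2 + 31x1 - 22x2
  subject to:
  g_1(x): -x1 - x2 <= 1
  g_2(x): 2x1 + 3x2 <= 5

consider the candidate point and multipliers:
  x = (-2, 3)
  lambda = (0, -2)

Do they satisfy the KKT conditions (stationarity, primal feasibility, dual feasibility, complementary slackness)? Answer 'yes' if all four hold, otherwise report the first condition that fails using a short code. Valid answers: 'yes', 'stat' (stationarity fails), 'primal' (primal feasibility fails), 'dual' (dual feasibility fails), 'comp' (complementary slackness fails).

Gradient of f: grad f(x) = Q x + c = (4, 6)
Constraint values g_i(x) = a_i^T x - b_i:
  g_1((-2, 3)) = -2
  g_2((-2, 3)) = 0
Stationarity residual: grad f(x) + sum_i lambda_i a_i = (0, 0)
  -> stationarity OK
Primal feasibility (all g_i <= 0): OK
Dual feasibility (all lambda_i >= 0): FAILS
Complementary slackness (lambda_i * g_i(x) = 0 for all i): OK

Verdict: the first failing condition is dual_feasibility -> dual.

dual


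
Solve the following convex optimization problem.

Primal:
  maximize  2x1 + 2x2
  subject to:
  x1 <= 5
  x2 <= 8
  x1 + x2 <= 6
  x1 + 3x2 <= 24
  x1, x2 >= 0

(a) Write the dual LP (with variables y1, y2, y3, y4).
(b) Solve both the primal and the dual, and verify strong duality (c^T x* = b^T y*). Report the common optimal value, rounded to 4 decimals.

The standard primal-dual pair for 'max c^T x s.t. A x <= b, x >= 0' is:
  Dual:  min b^T y  s.t.  A^T y >= c,  y >= 0.

So the dual LP is:
  minimize  5y1 + 8y2 + 6y3 + 24y4
  subject to:
    y1 + y3 + y4 >= 2
    y2 + y3 + 3y4 >= 2
    y1, y2, y3, y4 >= 0

Solving the primal: x* = (0, 6).
  primal value c^T x* = 12.
Solving the dual: y* = (0, 0, 2, 0).
  dual value b^T y* = 12.
Strong duality: c^T x* = b^T y*. Confirmed.

12


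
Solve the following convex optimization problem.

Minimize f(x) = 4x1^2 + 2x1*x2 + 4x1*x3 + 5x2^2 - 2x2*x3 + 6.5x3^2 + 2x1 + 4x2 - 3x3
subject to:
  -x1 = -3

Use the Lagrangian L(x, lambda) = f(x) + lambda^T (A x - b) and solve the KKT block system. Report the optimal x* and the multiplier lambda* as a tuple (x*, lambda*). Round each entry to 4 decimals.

Form the Lagrangian:
  L(x, lambda) = (1/2) x^T Q x + c^T x + lambda^T (A x - b)
Stationarity (grad_x L = 0): Q x + c + A^T lambda = 0.
Primal feasibility: A x = b.

This gives the KKT block system:
  [ Q   A^T ] [ x     ]   [-c ]
  [ A    0  ] [ lambda ] = [ b ]

Solving the linear system:
  x*      = (3, -1.1746, -0.873)
  lambda* = (20.1587)
  f(x*)   = 32.1984

x* = (3, -1.1746, -0.873), lambda* = (20.1587)
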